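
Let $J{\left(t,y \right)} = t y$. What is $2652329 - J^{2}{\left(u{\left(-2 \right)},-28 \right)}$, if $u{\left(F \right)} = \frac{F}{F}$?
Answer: $2651545$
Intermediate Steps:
$u{\left(F \right)} = 1$
$2652329 - J^{2}{\left(u{\left(-2 \right)},-28 \right)} = 2652329 - \left(1 \left(-28\right)\right)^{2} = 2652329 - \left(-28\right)^{2} = 2652329 - 784 = 2651545$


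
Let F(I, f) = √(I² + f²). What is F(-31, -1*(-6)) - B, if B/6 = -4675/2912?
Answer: 14025/1456 + √997 ≈ 41.208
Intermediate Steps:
B = -14025/1456 (B = 6*(-4675/2912) = -14025/1456 ≈ -9.6326)
F(-31, -1*(-6)) - B = √((-31)² + (-1*(-6))²) - 1*(-14025/1456) = √(961 + 6²) + 14025/1456 = √(961 + 36) + 14025/1456 = √997 + 14025/1456 = 14025/1456 + √997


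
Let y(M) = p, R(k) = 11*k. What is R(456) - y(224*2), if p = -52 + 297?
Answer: 4771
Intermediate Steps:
p = 245
y(M) = 245
R(456) - y(224*2) = 11*456 - 1*245 = 5016 - 245 = 4771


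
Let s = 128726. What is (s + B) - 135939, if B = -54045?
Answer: -61258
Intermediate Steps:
(s + B) - 135939 = (128726 - 54045) - 135939 = 74681 - 135939 = -61258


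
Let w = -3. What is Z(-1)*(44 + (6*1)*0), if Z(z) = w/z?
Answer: 132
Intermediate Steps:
Z(z) = -3/z
Z(-1)*(44 + (6*1)*0) = (-3/(-1))*(44 + (6*1)*0) = (-3*(-1))*(44 + 6*0) = 3*(44 + 0) = 3*44 = 132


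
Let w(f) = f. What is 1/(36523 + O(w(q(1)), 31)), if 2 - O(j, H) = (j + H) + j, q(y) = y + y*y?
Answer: 1/36490 ≈ 2.7405e-5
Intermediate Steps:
q(y) = y + y²
O(j, H) = 2 - H - 2*j (O(j, H) = 2 - ((j + H) + j) = 2 - ((H + j) + j) = 2 - (H + 2*j) = 2 + (-H - 2*j) = 2 - H - 2*j)
1/(36523 + O(w(q(1)), 31)) = 1/(36523 + (2 - 1*31 - 2*(1 + 1))) = 1/(36523 + (2 - 31 - 2*2)) = 1/(36523 + (2 - 31 - 4)) = 1/(36523 - 33) = 1/36490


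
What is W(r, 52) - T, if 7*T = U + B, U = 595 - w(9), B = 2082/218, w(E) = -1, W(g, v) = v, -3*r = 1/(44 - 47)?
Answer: -26329/763 ≈ -34.507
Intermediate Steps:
r = 1/9 (r = -1/(3*(44 - 47)) = -1/3/(-3) = -1/3*(-1/3) = 1/9 ≈ 0.11111)
B = 1041/109 (B = 2082*(1/218) = 1041/109 ≈ 9.5505)
U = 596 (U = 595 - 1*(-1) = 595 + 1 = 596)
T = 66005/763 (T = (596 + 1041/109)/7 = (1/7)*(66005/109) = 66005/763 ≈ 86.507)
W(r, 52) - T = 52 - 1*66005/763 = 52 - 66005/763 = -26329/763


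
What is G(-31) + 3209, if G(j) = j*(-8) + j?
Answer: 3426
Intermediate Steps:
G(j) = -7*j (G(j) = -8*j + j = -7*j)
G(-31) + 3209 = -7*(-31) + 3209 = 217 + 3209 = 3426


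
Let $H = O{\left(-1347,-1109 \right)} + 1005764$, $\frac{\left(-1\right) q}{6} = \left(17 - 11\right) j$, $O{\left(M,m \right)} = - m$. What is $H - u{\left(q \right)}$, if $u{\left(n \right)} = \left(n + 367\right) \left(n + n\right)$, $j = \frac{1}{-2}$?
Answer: $993013$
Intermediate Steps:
$j = - \frac{1}{2} \approx -0.5$
$q = 18$ ($q = - 6 \left(17 - 11\right) \left(- \frac{1}{2}\right) = - 6 \cdot 6 \left(- \frac{1}{2}\right) = \left(-6\right) \left(-3\right) = 18$)
$u{\left(n \right)} = 2 n \left(367 + n\right)$ ($u{\left(n \right)} = \left(367 + n\right) 2 n = 2 n \left(367 + n\right)$)
$H = 1006873$ ($H = \left(-1\right) \left(-1109\right) + 1005764 = 1109 + 1005764 = 1006873$)
$H - u{\left(q \right)} = 1006873 - 2 \cdot 18 \left(367 + 18\right) = 1006873 - 2 \cdot 18 \cdot 385 = 1006873 - 13860 = 993013$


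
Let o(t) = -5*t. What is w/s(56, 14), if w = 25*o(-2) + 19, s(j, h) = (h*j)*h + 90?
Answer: 269/11066 ≈ 0.024309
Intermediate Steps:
s(j, h) = 90 + j*h² (s(j, h) = j*h² + 90 = 90 + j*h²)
w = 269 (w = 25*(-5*(-2)) + 19 = 25*10 + 19 = 250 + 19 = 269)
w/s(56, 14) = 269/(90 + 56*14²) = 269/(90 + 56*196) = 269/(90 + 10976) = 269/11066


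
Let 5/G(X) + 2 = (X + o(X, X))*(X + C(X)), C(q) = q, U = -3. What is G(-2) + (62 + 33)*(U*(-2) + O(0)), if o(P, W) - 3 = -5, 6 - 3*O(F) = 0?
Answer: 10645/14 ≈ 760.36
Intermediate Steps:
O(F) = 2 (O(F) = 2 - 1/3*0 = 2 + 0 = 2)
o(P, W) = -2 (o(P, W) = 3 - 5 = -2)
G(X) = 5/(-2 + 2*X*(-2 + X)) (G(X) = 5/(-2 + (X - 2)*(X + X)) = 5/(-2 + (-2 + X)*(2*X)) = 5/(-2 + 2*X*(-2 + X)))
G(-2) + (62 + 33)*(U*(-2) + O(0)) = 5/(2*(-1 + (-2)**2 - 2*(-2))) + (62 + 33)*(-3*(-2) + 2) = 5/(2*(-1 + 4 + 4)) + 95*(6 + 2) = (5/2)/7 + 95*8 = (5/2)*(1/7) + 760 = 5/14 + 760 = 10645/14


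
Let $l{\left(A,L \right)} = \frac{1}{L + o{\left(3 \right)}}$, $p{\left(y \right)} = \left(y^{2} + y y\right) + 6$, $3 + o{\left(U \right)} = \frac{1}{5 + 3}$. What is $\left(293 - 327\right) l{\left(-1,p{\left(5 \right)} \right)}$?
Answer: $- \frac{16}{25} \approx -0.64$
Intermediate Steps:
$o{\left(U \right)} = - \frac{23}{8}$ ($o{\left(U \right)} = -3 + \frac{1}{5 + 3} = -3 + \frac{1}{8} = - \frac{23}{8}$)
$p{\left(y \right)} = 6 + 2 y^{2}$ ($p{\left(y \right)} = \left(y^{2} + y^{2}\right) + 6 = 2 y^{2} + 6 = 6 + 2 y^{2}$)
$l{\left(A,L \right)} = \frac{1}{- \frac{23}{8} + L}$ ($l{\left(A,L \right)} = \frac{1}{L - \frac{23}{8}} = \frac{1}{- \frac{23}{8} + L}$)
$\left(293 - 327\right) l{\left(-1,p{\left(5 \right)} \right)} = \left(293 - 327\right) \frac{8}{-23 + 8 \left(6 + 2 \cdot 5^{2}\right)} = - 34 \frac{8}{-23 + 8 \left(6 + 2 \cdot 25\right)} = - 34 \frac{8}{-23 + 8 \left(6 + 50\right)} = - 34 \frac{8}{-23 + 8 \cdot 56} = - 34 \frac{8}{-23 + 448} = - 34 \cdot \frac{8}{425} = - 34 \cdot 8 \cdot \frac{1}{425} = \left(-34\right) \frac{8}{425} = - \frac{16}{25}$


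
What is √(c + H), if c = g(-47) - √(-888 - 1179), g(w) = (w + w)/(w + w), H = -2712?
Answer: √(-2711 - I*√2067) ≈ 0.4366 - 52.069*I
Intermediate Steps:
g(w) = 1 (g(w) = (2*w)/((2*w)) = (2*w)*(1/(2*w)) = 1)
c = 1 - I*√2067 (c = 1 - √(-888 - 1179) = 1 - √(-2067) = 1 - I*√2067 ≈ 1.0 - 45.464*I)
√(c + H) = √((1 - I*√2067) - 2712) = √(-2711 - I*√2067)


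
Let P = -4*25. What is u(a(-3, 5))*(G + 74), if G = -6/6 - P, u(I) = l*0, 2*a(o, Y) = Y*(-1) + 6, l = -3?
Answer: 0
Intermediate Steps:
P = -100
a(o, Y) = 3 - Y/2 (a(o, Y) = (Y*(-1) + 6)/2 = (-Y + 6)/2 = (6 - Y)/2 = 3 - Y/2)
u(I) = 0 (u(I) = -3*0 = 0)
G = 99 (G = -6/6 - 1*(-100) = (⅙)*(-6) + 100 = -1 + 100 = 99)
u(a(-3, 5))*(G + 74) = 0*(99 + 74) = 0*173 = 0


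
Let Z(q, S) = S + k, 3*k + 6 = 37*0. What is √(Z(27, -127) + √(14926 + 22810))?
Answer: √(-129 + 2*√9434) ≈ 8.0782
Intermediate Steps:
k = -2 (k = -2 + (37*0)/3 = -2 + (⅓)*0 = -2 + 0 = -2)
Z(q, S) = -2 + S (Z(q, S) = S - 2 = -2 + S)
√(Z(27, -127) + √(14926 + 22810)) = √((-2 - 127) + √(14926 + 22810)) = √(-129 + √37736) = √(-129 + 2*√9434)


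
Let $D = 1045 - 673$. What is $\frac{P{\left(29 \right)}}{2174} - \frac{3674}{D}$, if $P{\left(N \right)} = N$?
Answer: $- \frac{997061}{101091} \approx -9.863$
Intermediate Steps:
$D = 372$ ($D = 1045 - 673 = 372$)
$\frac{P{\left(29 \right)}}{2174} - \frac{3674}{D} = \frac{29}{2174} - \frac{3674}{372} = 29 \cdot \frac{1}{2174} - \frac{1837}{186} = \frac{29}{2174} - \frac{1837}{186} = - \frac{997061}{101091}$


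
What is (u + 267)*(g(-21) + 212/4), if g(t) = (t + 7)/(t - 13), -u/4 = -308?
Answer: 1361092/17 ≈ 80064.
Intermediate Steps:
u = 1232 (u = -4*(-308) = 1232)
g(t) = (7 + t)/(-13 + t)
(u + 267)*(g(-21) + 212/4) = (1232 + 267)*((7 - 21)/(-13 - 21) + 212/4) = 1499*(-14/(-34) + 212*(¼)) = 1499*(-1/34*(-14) + 53) = 1499*(7/17 + 53) = 1499*(908/17) = 1361092/17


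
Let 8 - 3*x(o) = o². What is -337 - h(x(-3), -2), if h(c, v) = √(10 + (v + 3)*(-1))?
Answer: -340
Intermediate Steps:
x(o) = 8/3 - o²/3
h(c, v) = √(7 - v) (h(c, v) = √(10 + (3 + v)*(-1)) = √(10 + (-3 - v)) = √(7 - v))
-337 - h(x(-3), -2) = -337 - √(7 - 1*(-2)) = -337 - √(7 + 2) = -337 - √9 = -337 - 1*3 = -337 - 3 = -340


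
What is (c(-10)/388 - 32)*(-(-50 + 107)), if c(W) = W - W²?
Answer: 356991/194 ≈ 1840.2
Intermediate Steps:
(c(-10)/388 - 32)*(-(-50 + 107)) = (-10*(1 - 1*(-10))/388 - 32)*(-(-50 + 107)) = (-10*(1 + 10)*(1/388) - 32)*(-1*57) = (-10*11*(1/388) - 32)*(-57) = (-110*1/388 - 32)*(-57) = (-55/194 - 32)*(-57) = -6263/194*(-57) = 356991/194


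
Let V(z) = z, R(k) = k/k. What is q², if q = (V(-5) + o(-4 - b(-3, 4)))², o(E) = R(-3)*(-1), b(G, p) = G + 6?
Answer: 1296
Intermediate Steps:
R(k) = 1
b(G, p) = 6 + G
o(E) = -1 (o(E) = 1*(-1) = -1)
q = 36 (q = (-5 - 1)² = (-6)² = 36)
q² = 36² = 1296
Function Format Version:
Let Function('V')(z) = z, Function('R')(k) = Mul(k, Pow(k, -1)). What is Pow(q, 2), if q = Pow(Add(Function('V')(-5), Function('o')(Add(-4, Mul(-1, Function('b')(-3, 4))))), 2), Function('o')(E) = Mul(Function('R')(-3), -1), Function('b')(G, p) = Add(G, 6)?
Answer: 1296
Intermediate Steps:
Function('R')(k) = 1
Function('b')(G, p) = Add(6, G)
Function('o')(E) = -1 (Function('o')(E) = Mul(1, -1) = -1)
q = 36 (q = Pow(Add(-5, -1), 2) = Pow(-6, 2) = 36)
Pow(q, 2) = Pow(36, 2) = 1296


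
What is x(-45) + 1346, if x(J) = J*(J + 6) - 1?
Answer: 3100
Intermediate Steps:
x(J) = -1 + J*(6 + J) (x(J) = J*(6 + J) - 1 = -1 + J*(6 + J))
x(-45) + 1346 = (-1 + (-45)**2 + 6*(-45)) + 1346 = (-1 + 2025 - 270) + 1346 = 1754 + 1346 = 3100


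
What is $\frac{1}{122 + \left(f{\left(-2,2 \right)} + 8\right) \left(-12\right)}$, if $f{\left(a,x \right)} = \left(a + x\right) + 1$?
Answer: $\frac{1}{14} \approx 0.071429$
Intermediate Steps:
$f{\left(a,x \right)} = 1 + a + x$
$\frac{1}{122 + \left(f{\left(-2,2 \right)} + 8\right) \left(-12\right)} = \frac{1}{122 + \left(\left(1 - 2 + 2\right) + 8\right) \left(-12\right)} = \frac{1}{122 + \left(1 + 8\right) \left(-12\right)} = \frac{1}{122 + 9 \left(-12\right)} = \frac{1}{122 - 108} = \frac{1}{14}$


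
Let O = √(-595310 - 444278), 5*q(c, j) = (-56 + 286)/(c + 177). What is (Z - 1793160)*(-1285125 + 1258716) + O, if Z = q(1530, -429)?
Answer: 26945314623422/569 + 2*I*√259897 ≈ 4.7356e+10 + 1019.6*I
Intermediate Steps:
q(c, j) = 46/(177 + c) (q(c, j) = ((-56 + 286)/(c + 177))/5 = (230/(177 + c))/5 = 46/(177 + c))
Z = 46/1707 (Z = 46/(177 + 1530) = 46/1707 ≈ 0.026948)
O = 2*I*√259897 (O = √(-1039588) = 2*I*√259897 ≈ 1019.6*I)
(Z - 1793160)*(-1285125 + 1258716) + O = (46/1707 - 1793160)*(-1285125 + 1258716) + 2*I*√259897 = -3060924074/1707*(-26409) + 2*I*√259897 = 26945314623422/569 + 2*I*√259897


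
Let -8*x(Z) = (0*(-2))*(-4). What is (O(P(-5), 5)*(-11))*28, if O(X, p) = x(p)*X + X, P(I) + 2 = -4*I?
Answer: -5544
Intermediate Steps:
P(I) = -2 - 4*I
x(Z) = 0 (x(Z) = -0*(-2)*(-4)/8 = -0*(-4) = -1/8*0 = 0)
O(X, p) = X (O(X, p) = 0*X + X = 0 + X = X)
(O(P(-5), 5)*(-11))*28 = ((-2 - 4*(-5))*(-11))*28 = ((-2 + 20)*(-11))*28 = (18*(-11))*28 = -198*28 = -5544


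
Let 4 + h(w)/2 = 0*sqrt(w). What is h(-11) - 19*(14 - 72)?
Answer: 1094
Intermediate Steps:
h(w) = -8 (h(w) = -8 + 2*(0*sqrt(w)) = -8 + 2*0 = -8 + 0 = -8)
h(-11) - 19*(14 - 72) = -8 - 19*(14 - 72) = -8 - 19*(-58) = -8 + 1102 = 1094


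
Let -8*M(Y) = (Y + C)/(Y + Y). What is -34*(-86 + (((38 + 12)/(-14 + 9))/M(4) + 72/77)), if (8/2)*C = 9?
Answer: -226916/385 ≈ -589.39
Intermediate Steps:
C = 9/4 (C = (¼)*9 = 9/4 ≈ 2.2500)
M(Y) = -(9/4 + Y)/(16*Y) (M(Y) = -(Y + 9/4)/(8*(Y + Y)) = -(9/4 + Y)/(8*(2*Y)) = -(9/4 + Y)*1/(2*Y)/8 = -(9/4 + Y)/(16*Y))
-34*(-86 + (((38 + 12)/(-14 + 9))/M(4) + 72/77)) = -34*(-86 + (((38 + 12)/(-14 + 9))/(((1/64)*(-9 - 4*4)/4)) + 72/77)) = -34*(-86 + ((50/(-5))/(((1/64)*(¼)*(-9 - 16))) + 72*(1/77))) = -34*(-86 + ((50*(-⅕))/(((1/64)*(¼)*(-25))) + 72/77)) = -34*(-86 + (-10/(-25/256) + 72/77)) = -34*(-86 + (-10*(-256/25) + 72/77)) = -34*(-86 + (512/5 + 72/77)) = -34*(-86 + 39784/385) = -34*6674/385 = -226916/385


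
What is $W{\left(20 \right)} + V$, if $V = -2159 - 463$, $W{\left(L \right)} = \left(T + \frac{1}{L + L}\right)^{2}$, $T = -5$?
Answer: $- \frac{4155599}{1600} \approx -2597.3$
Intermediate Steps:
$W{\left(L \right)} = \left(-5 + \frac{1}{2 L}\right)^{2}$ ($W{\left(L \right)} = \left(-5 + \frac{1}{L + L}\right)^{2} = \left(-5 + \frac{1}{2 L}\right)^{2}$)
$V = -2622$
$W{\left(20 \right)} + V = \frac{\left(1 - 200\right)^{2}}{4 \cdot 400} - 2622 = \frac{1}{4} \cdot \frac{1}{400} \left(1 - 200\right)^{2} - 2622 = \frac{1}{4} \cdot \frac{1}{400} \left(-199\right)^{2} - 2622 = \frac{1}{4} \cdot \frac{1}{400} \cdot 39601 - 2622 = \frac{39601}{1600} - 2622 = - \frac{4155599}{1600}$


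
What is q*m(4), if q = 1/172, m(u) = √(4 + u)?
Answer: √2/86 ≈ 0.016444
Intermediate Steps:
q = 1/172 ≈ 0.0058140
q*m(4) = √(4 + 4)/172 = √8/172 = (2*√2)/172 = √2/86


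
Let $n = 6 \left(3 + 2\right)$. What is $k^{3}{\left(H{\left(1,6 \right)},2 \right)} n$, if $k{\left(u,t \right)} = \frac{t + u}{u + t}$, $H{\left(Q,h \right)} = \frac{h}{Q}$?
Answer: $30$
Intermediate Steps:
$k{\left(u,t \right)} = 1$ ($k{\left(u,t \right)} = \frac{t + u}{t + u} = 1$)
$n = 30$ ($n = 6 \cdot 5 = 30$)
$k^{3}{\left(H{\left(1,6 \right)},2 \right)} n = 1^{3} \cdot 30 = 1 \cdot 30 = 30$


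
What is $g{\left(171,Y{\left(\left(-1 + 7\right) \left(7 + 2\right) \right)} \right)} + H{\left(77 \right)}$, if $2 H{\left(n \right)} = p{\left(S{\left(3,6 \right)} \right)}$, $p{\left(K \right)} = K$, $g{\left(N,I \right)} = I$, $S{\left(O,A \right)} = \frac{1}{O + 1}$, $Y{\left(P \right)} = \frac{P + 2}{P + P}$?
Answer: $\frac{139}{216} \approx 0.64352$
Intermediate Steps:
$Y{\left(P \right)} = \frac{2 + P}{2 P}$
$S{\left(O,A \right)} = \frac{1}{1 + O}$
$H{\left(n \right)} = \frac{1}{8}$ ($H{\left(n \right)} = \frac{1}{2 \left(1 + 3\right)} = \frac{1}{2 \cdot 4} = \frac{1}{2} \cdot \frac{1}{4} = \frac{1}{8}$)
$g{\left(171,Y{\left(\left(-1 + 7\right) \left(7 + 2\right) \right)} \right)} + H{\left(77 \right)} = \frac{2 + \left(-1 + 7\right) \left(7 + 2\right)}{2 \left(-1 + 7\right) \left(7 + 2\right)} + \frac{1}{8} = \frac{2 + 6 \cdot 9}{2 \cdot 6 \cdot 9} + \frac{1}{8} = \frac{2 + 54}{2 \cdot 54} + \frac{1}{8} = \frac{1}{2} \cdot \frac{1}{54} \cdot 56 + \frac{1}{8} = \frac{14}{27} + \frac{1}{8} = \frac{139}{216}$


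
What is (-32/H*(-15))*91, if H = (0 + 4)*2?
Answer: 5460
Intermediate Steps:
H = 8 (H = 4*2 = 8)
(-32/H*(-15))*91 = (-32/8*(-15))*91 = (-32*⅛*(-15))*91 = -4*(-15)*91 = 60*91 = 5460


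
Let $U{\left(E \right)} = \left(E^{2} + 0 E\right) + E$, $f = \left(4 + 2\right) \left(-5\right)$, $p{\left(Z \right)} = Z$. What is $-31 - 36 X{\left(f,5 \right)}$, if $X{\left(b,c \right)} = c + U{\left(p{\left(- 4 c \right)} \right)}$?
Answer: $-13891$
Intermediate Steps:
$f = -30$ ($f = 6 \left(-5\right) = -30$)
$U{\left(E \right)} = E + E^{2}$ ($U{\left(E \right)} = \left(E^{2} + 0\right) + E = E^{2} + E = E + E^{2}$)
$X{\left(b,c \right)} = c - 4 c \left(1 - 4 c\right)$ ($X{\left(b,c \right)} = c + - 4 c \left(1 - 4 c\right) = c - 4 c \left(1 - 4 c\right)$)
$-31 - 36 X{\left(f,5 \right)} = -31 - 36 \cdot 5 \left(-3 + 16 \cdot 5\right) = -31 - 36 \cdot 5 \left(-3 + 80\right) = -31 - 36 \cdot 5 \cdot 77 = -31 - 13860 = -13891$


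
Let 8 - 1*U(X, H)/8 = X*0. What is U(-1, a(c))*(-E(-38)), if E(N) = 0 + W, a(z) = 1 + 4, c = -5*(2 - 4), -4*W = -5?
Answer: -80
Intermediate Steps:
W = 5/4 (W = -1/4*(-5) = 5/4 ≈ 1.2500)
c = 10 (c = -5*(-2) = 10)
a(z) = 5
U(X, H) = 64 (U(X, H) = 64 - 8*X*0 = 64 - 8*0 = 64 + 0 = 64)
E(N) = 5/4 (E(N) = 0 + 5/4 = 5/4)
U(-1, a(c))*(-E(-38)) = 64*(-1*5/4) = 64*(-5/4) = -80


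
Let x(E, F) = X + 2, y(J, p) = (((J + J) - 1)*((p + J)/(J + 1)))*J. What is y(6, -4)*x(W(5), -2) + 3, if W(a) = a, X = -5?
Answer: -375/7 ≈ -53.571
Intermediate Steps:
y(J, p) = J*(-1 + 2*J)*(J + p)/(1 + J) (y(J, p) = ((2*J - 1)*((J + p)/(1 + J)))*J = ((-1 + 2*J)*((J + p)/(1 + J)))*J = ((-1 + 2*J)*(J + p)/(1 + J))*J = J*(-1 + 2*J)*(J + p)/(1 + J))
x(E, F) = -3 (x(E, F) = -5 + 2 = -3)
y(6, -4)*x(W(5), -2) + 3 = (6*(-1*6 - 1*(-4) + 2*6² + 2*6*(-4))/(1 + 6))*(-3) + 3 = (6*(-6 + 4 + 2*36 - 48)/7)*(-3) + 3 = (6*(⅐)*(-6 + 4 + 72 - 48))*(-3) + 3 = (6*(⅐)*22)*(-3) + 3 = (132/7)*(-3) + 3 = -396/7 + 3 = -375/7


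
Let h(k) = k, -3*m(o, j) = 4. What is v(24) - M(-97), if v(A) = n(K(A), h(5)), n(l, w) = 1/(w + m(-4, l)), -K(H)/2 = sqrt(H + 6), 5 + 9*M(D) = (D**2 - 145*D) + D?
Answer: -257065/99 ≈ -2596.6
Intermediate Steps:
m(o, j) = -4/3 (m(o, j) = -1/3*4 = -4/3)
M(D) = -5/9 - 16*D + D**2/9 (M(D) = -5/9 + ((D**2 - 145*D) + D)/9 = -5/9 + (D**2 - 144*D)/9 = -5/9 + (-16*D + D**2/9) = -5/9 - 16*D + D**2/9)
K(H) = -2*sqrt(6 + H) (K(H) = -2*sqrt(H + 6) = -2*sqrt(6 + H))
n(l, w) = 1/(-4/3 + w) (n(l, w) = 1/(w - 4/3) = 1/(-4/3 + w))
v(A) = 3/11 (v(A) = 3/(-4 + 3*5) = 3/(-4 + 15) = 3/11)
v(24) - M(-97) = 3/11 - (-5/9 - 16*(-97) + (1/9)*(-97)**2) = 3/11 - (-5/9 + 1552 + (1/9)*9409) = 3/11 - (-5/9 + 1552 + 9409/9) = 3/11 - 1*23372/9 = 3/11 - 23372/9 = -257065/99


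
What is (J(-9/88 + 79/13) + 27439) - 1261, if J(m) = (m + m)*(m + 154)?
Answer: 18380925689/654368 ≈ 28090.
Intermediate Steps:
J(m) = 2*m*(154 + m) (J(m) = (2*m)*(154 + m) = 2*m*(154 + m))
(J(-9/88 + 79/13) + 27439) - 1261 = (2*(-9/88 + 79/13)*(154 + (-9/88 + 79/13)) + 27439) - 1261 = (2*(6835/1144)*(154 + 6835/1144) + 27439) - 1261 = (2*(6835/1144)*(183011/1144) + 27439) - 1261 = (1250880185/654368 + 27439) - 1261 = 19206083737/654368 - 1261 = 18380925689/654368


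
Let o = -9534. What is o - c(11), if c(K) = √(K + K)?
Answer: -9534 - √22 ≈ -9538.7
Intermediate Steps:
c(K) = √2*√K (c(K) = √(2*K) = √2*√K)
o - c(11) = -9534 - √2*√11 = -9534 - √22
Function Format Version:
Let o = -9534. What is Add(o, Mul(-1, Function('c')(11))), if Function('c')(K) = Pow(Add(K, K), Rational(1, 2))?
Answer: Add(-9534, Mul(-1, Pow(22, Rational(1, 2)))) ≈ -9538.7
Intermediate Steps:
Function('c')(K) = Mul(Pow(2, Rational(1, 2)), Pow(K, Rational(1, 2))) (Function('c')(K) = Pow(Mul(2, K), Rational(1, 2)) = Mul(Pow(2, Rational(1, 2)), Pow(K, Rational(1, 2))))
Add(o, Mul(-1, Function('c')(11))) = Add(-9534, Mul(-1, Mul(Pow(2, Rational(1, 2)), Pow(11, Rational(1, 2))))) = Add(-9534, Mul(-1, Pow(22, Rational(1, 2))))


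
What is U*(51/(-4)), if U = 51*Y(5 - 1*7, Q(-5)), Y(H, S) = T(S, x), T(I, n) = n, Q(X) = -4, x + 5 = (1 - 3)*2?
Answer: 23409/4 ≈ 5852.3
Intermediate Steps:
x = -9 (x = -5 + (1 - 3)*2 = -5 - 2*2 = -5 - 4 = -9)
Y(H, S) = -9
U = -459 (U = 51*(-9) = -459)
U*(51/(-4)) = -23409/(-4) = -23409*(-1)/4 = -459*(-51/4) = 23409/4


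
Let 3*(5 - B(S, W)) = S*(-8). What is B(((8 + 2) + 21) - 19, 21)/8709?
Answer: 37/8709 ≈ 0.0042485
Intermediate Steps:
B(S, W) = 5 + 8*S/3 (B(S, W) = 5 - S*(-8)/3 = 5 - (-8)*S/3 = 5 + 8*S/3)
B(((8 + 2) + 21) - 19, 21)/8709 = (5 + 8*(((8 + 2) + 21) - 19)/3)/8709 = (5 + 8*((10 + 21) - 19)/3)*(1/8709) = (5 + 8*(31 - 19)/3)*(1/8709) = (5 + (8/3)*12)*(1/8709) = (5 + 32)*(1/8709) = 37*(1/8709) = 37/8709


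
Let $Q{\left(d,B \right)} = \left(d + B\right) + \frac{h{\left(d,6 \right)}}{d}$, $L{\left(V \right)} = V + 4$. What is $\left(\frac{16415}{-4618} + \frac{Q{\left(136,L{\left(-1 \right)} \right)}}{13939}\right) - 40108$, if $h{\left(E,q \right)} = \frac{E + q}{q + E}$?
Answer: $- \frac{175575472276823}{4377180536} \approx -40112.0$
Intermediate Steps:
$h{\left(E,q \right)} = 1$ ($h{\left(E,q \right)} = \frac{E + q}{E + q} = 1$)
$L{\left(V \right)} = 4 + V$
$Q{\left(d,B \right)} = B + d + \frac{1}{d}$ ($Q{\left(d,B \right)} = \left(d + B\right) + 1 \frac{1}{d} = \left(B + d\right) + \frac{1}{d} = B + d + \frac{1}{d}$)
$\left(\frac{16415}{-4618} + \frac{Q{\left(136,L{\left(-1 \right)} \right)}}{13939}\right) - 40108 = \left(\frac{16415}{-4618} + \frac{\left(4 - 1\right) + 136 + \frac{1}{136}}{13939}\right) - 40108 = \left(16415 \left(- \frac{1}{4618}\right) + \left(3 + 136 + \frac{1}{136}\right) \frac{1}{13939}\right) - 40108 = \left(- \frac{16415}{4618} + \frac{18905}{136} \cdot \frac{1}{13939}\right) - 40108 = \left(- \frac{16415}{4618} + \frac{18905}{1895704}\right) - 40108 = - \frac{15515338935}{4377180536} - 40108 = - \frac{175575472276823}{4377180536}$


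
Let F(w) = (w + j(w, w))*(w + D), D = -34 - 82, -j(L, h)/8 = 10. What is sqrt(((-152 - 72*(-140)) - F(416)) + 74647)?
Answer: 5*I*sqrt(649) ≈ 127.38*I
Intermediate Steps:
j(L, h) = -80 (j(L, h) = -8*10 = -80)
D = -116
F(w) = (-116 + w)*(-80 + w) (F(w) = (w - 80)*(w - 116) = (-80 + w)*(-116 + w) = (-116 + w)*(-80 + w))
sqrt(((-152 - 72*(-140)) - F(416)) + 74647) = sqrt(((-152 - 72*(-140)) - (9280 + 416**2 - 196*416)) + 74647) = sqrt(((-152 + 10080) - (9280 + 173056 - 81536)) + 74647) = sqrt((9928 - 1*100800) + 74647) = sqrt((9928 - 100800) + 74647) = sqrt(-90872 + 74647) = sqrt(-16225) = 5*I*sqrt(649)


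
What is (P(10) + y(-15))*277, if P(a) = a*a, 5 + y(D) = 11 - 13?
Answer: 25761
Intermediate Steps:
y(D) = -7 (y(D) = -5 + (11 - 13) = -5 - 2 = -7)
P(a) = a²
(P(10) + y(-15))*277 = (10² - 7)*277 = (100 - 7)*277 = 93*277 = 25761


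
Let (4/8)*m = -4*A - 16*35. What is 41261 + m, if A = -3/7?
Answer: 281011/7 ≈ 40144.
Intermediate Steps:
A = -3/7 (A = -3*⅐ = -3/7 ≈ -0.42857)
m = -7816/7 (m = 2*(-4*(-3/7) - 16*35) = 2*(12/7 - 560) = 2*(-3908/7) = -7816/7 ≈ -1116.6)
41261 + m = 41261 - 7816/7 = 281011/7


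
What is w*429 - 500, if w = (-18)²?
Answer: 138496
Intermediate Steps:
w = 324
w*429 - 500 = 324*429 - 500 = 138996 - 500 = 138496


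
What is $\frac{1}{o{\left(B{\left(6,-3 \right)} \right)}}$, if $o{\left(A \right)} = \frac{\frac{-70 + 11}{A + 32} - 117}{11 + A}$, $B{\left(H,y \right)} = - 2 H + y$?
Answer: $\frac{17}{512} \approx 0.033203$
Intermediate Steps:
$B{\left(H,y \right)} = y - 2 H$
$o{\left(A \right)} = \frac{-117 - \frac{59}{32 + A}}{11 + A}$ ($o{\left(A \right)} = \frac{- \frac{59}{32 + A} - 117}{11 + A} = \frac{-117 - \frac{59}{32 + A}}{11 + A}$)
$\frac{1}{o{\left(B{\left(6,-3 \right)} \right)}} = \frac{1}{\frac{1}{352 + \left(-3 - 12\right)^{2} + 43 \left(-3 - 12\right)} \left(-3803 - 117 \left(-3 - 12\right)\right)} = \frac{1}{\frac{1}{352 + \left(-15\right)^{2} + 43 \left(-15\right)} \left(-3803 - -1755\right)} = \frac{1}{\frac{1}{352 + 225 - 645} \left(-3803 + 1755\right)} = \frac{1}{\frac{1}{-68} \left(-2048\right)} = \frac{1}{\left(- \frac{1}{68}\right) \left(-2048\right)} = \frac{1}{\frac{512}{17}} = \frac{17}{512}$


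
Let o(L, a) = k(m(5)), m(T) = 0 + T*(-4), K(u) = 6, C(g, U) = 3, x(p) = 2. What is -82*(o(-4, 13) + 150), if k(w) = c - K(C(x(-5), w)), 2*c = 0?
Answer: -11808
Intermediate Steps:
m(T) = -4*T (m(T) = 0 - 4*T = -4*T)
c = 0 (c = (1/2)*0 = 0)
k(w) = -6 (k(w) = 0 - 1*6 = 0 - 6 = -6)
o(L, a) = -6
-82*(o(-4, 13) + 150) = -82*(-6 + 150) = -82*144 = -11808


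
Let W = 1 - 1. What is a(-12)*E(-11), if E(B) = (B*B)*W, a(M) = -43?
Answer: 0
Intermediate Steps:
W = 0
E(B) = 0 (E(B) = (B*B)*0 = B²*0 = 0)
a(-12)*E(-11) = -43*0 = 0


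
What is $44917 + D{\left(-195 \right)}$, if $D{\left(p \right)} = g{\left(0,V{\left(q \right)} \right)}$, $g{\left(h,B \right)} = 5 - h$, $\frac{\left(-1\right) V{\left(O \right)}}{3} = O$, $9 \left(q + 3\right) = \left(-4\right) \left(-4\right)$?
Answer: $44922$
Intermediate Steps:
$q = - \frac{11}{9}$ ($q = -3 + \frac{\left(-4\right) \left(-4\right)}{9} = -3 + \frac{1}{9} \cdot 16 = -3 + \frac{16}{9} = - \frac{11}{9} \approx -1.2222$)
$V{\left(O \right)} = - 3 O$
$D{\left(p \right)} = 5$ ($D{\left(p \right)} = 5 - 0 = 5 + 0 = 5$)
$44917 + D{\left(-195 \right)} = 44917 + 5 = 44922$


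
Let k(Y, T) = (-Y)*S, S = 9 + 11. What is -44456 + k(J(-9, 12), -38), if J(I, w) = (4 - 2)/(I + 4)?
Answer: -44448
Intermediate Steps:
S = 20
J(I, w) = 2/(4 + I)
k(Y, T) = -20*Y (k(Y, T) = -Y*20 = -20*Y)
-44456 + k(J(-9, 12), -38) = -44456 - 40/(4 - 9) = -44456 - 40/(-5) = -44456 - 40*(-1)/5 = -44456 - 20*(-⅖) = -44456 + 8 = -44448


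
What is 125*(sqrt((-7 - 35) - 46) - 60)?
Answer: -7500 + 250*I*sqrt(22) ≈ -7500.0 + 1172.6*I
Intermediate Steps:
125*(sqrt((-7 - 35) - 46) - 60) = 125*(sqrt(-42 - 46) - 60) = 125*(sqrt(-88) - 60) = 125*(2*I*sqrt(22) - 60) = 125*(-60 + 2*I*sqrt(22)) = -7500 + 250*I*sqrt(22)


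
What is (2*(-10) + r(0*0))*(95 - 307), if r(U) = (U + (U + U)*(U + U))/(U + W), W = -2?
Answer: 4240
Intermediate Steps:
r(U) = (U + 4*U²)/(-2 + U) (r(U) = (U + (U + U)*(U + U))/(U - 2) = (U + (2*U)*(2*U))/(-2 + U) = (U + 4*U²)/(-2 + U))
(2*(-10) + r(0*0))*(95 - 307) = (2*(-10) + (0*0)*(1 + 4*(0*0))/(-2 + 0*0))*(95 - 307) = (-20 + 0*(1 + 4*0)/(-2 + 0))*(-212) = (-20 + 0*(1 + 0)/(-2))*(-212) = (-20 + 0*(-½)*1)*(-212) = (-20 + 0)*(-212) = -20*(-212) = 4240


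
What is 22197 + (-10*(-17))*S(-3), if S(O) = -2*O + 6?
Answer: 24237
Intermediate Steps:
S(O) = 6 - 2*O
22197 + (-10*(-17))*S(-3) = 22197 + (-10*(-17))*(6 - 2*(-3)) = 22197 + 170*(6 + 6) = 22197 + 170*12 = 22197 + 2040 = 24237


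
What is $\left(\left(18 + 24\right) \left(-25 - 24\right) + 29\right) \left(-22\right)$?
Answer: $44638$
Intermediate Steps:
$\left(\left(18 + 24\right) \left(-25 - 24\right) + 29\right) \left(-22\right) = \left(42 \left(-49\right) + 29\right) \left(-22\right) = \left(-2058 + 29\right) \left(-22\right) = \left(-2029\right) \left(-22\right) = 44638$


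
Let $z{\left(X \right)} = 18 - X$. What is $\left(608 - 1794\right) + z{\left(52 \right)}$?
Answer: $-1220$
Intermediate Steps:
$\left(608 - 1794\right) + z{\left(52 \right)} = \left(608 - 1794\right) + \left(18 - 52\right) = -1186 - 34 = -1220$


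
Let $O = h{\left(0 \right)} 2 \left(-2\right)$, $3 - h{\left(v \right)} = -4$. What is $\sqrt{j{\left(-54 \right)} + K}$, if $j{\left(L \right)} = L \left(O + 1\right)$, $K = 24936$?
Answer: $\sqrt{26394} \approx 162.46$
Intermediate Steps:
$h{\left(v \right)} = 7$ ($h{\left(v \right)} = 3 - -4 = 3 + 4 = 7$)
$O = -28$ ($O = 7 \cdot 2 \left(-2\right) = 14 \left(-2\right) = -28$)
$j{\left(L \right)} = - 27 L$ ($j{\left(L \right)} = L \left(-28 + 1\right) = L \left(-27\right) = - 27 L$)
$\sqrt{j{\left(-54 \right)} + K} = \sqrt{\left(-27\right) \left(-54\right) + 24936} = \sqrt{1458 + 24936} = \sqrt{26394}$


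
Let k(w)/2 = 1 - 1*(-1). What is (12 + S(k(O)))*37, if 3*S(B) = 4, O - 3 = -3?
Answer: 1480/3 ≈ 493.33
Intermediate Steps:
O = 0 (O = 3 - 3 = 0)
k(w) = 4 (k(w) = 2*(1 - 1*(-1)) = 2*(1 + 1) = 2*2 = 4)
S(B) = 4/3 (S(B) = (⅓)*4 = 4/3)
(12 + S(k(O)))*37 = (12 + 4/3)*37 = (40/3)*37 = 1480/3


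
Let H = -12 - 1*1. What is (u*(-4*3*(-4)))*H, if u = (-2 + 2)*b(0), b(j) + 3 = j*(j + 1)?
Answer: 0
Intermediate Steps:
b(j) = -3 + j*(1 + j) (b(j) = -3 + j*(j + 1) = -3 + j*(1 + j))
H = -13 (H = -12 - 1 = -13)
u = 0 (u = (-2 + 2)*(-3 + 0 + 0²) = 0*(-3 + 0 + 0) = 0*(-3) = 0)
(u*(-4*3*(-4)))*H = (0*(-4*3*(-4)))*(-13) = (0*(-12*(-4)))*(-13) = (0*48)*(-13) = 0*(-13) = 0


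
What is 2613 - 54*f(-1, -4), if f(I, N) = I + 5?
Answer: 2397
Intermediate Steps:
f(I, N) = 5 + I
2613 - 54*f(-1, -4) = 2613 - 54*(5 - 1) = 2613 - 54*4 = 2613 - 1*216 = 2613 - 216 = 2397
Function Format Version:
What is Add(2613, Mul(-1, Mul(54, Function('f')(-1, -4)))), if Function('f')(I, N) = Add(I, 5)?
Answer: 2397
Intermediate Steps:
Function('f')(I, N) = Add(5, I)
Add(2613, Mul(-1, Mul(54, Function('f')(-1, -4)))) = Add(2613, Mul(-1, Mul(54, Add(5, -1)))) = Add(2613, Mul(-1, Mul(54, 4))) = Add(2613, Mul(-1, 216)) = Add(2613, -216) = 2397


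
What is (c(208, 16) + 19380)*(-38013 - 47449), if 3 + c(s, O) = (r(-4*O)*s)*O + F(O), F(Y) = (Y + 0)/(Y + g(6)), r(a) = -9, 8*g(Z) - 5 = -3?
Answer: 4518382514/5 ≈ 9.0368e+8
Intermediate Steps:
g(Z) = ¼ (g(Z) = 5/8 + (⅛)*(-3) = 5/8 - 3/8 = ¼)
F(Y) = Y/(¼ + Y) (F(Y) = (Y + 0)/(Y + ¼) = Y/(¼ + Y))
c(s, O) = -3 - 9*O*s + 4*O/(1 + 4*O) (c(s, O) = -3 + ((-9*s)*O + 4*O/(1 + 4*O)) = -3 + (-9*O*s + 4*O/(1 + 4*O)) = -3 - 9*O*s + 4*O/(1 + 4*O))
(c(208, 16) + 19380)*(-38013 - 47449) = ((4*16 - 3*(1 + 4*16)*(1 + 3*16*208))/(1 + 4*16) + 19380)*(-38013 - 47449) = ((64 - 3*(1 + 64)*(1 + 9984))/(1 + 64) + 19380)*(-85462) = ((64 - 3*65*9985)/65 + 19380)*(-85462) = ((64 - 1947075)/65 + 19380)*(-85462) = ((1/65)*(-1947011) + 19380)*(-85462) = (-1947011/65 + 19380)*(-85462) = -687311/65*(-85462) = 4518382514/5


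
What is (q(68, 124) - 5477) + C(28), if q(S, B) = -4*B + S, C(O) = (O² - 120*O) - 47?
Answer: -8528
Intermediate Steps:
C(O) = -47 + O² - 120*O
q(S, B) = S - 4*B
(q(68, 124) - 5477) + C(28) = ((68 - 4*124) - 5477) + (-47 + 28² - 120*28) = ((68 - 496) - 5477) + (-47 + 784 - 3360) = (-428 - 5477) - 2623 = -5905 - 2623 = -8528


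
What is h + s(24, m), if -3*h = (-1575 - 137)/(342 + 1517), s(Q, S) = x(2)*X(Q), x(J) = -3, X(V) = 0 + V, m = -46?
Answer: -399832/5577 ≈ -71.693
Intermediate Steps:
X(V) = V
s(Q, S) = -3*Q
h = 1712/5577 (h = -(-1575 - 137)/(3*(342 + 1517)) = -(-1712)/(3*1859) = -⅓*(-1712/1859) = 1712/5577 ≈ 0.30697)
h + s(24, m) = 1712/5577 - 3*24 = 1712/5577 - 72 = -399832/5577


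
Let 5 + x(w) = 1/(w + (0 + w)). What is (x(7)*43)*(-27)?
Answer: 80109/14 ≈ 5722.1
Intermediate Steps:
x(w) = -5 + 1/(2*w) (x(w) = -5 + 1/(w + (0 + w)) = -5 + 1/(w + w) = -5 + 1/(2*w))
(x(7)*43)*(-27) = ((-5 + (½)/7)*43)*(-27) = ((-5 + (½)*(⅐))*43)*(-27) = ((-5 + 1/14)*43)*(-27) = -69/14*43*(-27) = -2967/14*(-27) = 80109/14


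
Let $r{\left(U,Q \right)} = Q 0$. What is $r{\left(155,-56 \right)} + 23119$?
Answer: $23119$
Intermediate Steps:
$r{\left(U,Q \right)} = 0$
$r{\left(155,-56 \right)} + 23119 = 0 + 23119 = 23119$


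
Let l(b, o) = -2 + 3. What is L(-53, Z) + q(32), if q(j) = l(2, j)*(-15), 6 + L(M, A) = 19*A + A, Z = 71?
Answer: 1399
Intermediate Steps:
l(b, o) = 1
L(M, A) = -6 + 20*A (L(M, A) = -6 + (19*A + A) = -6 + 20*A)
q(j) = -15 (q(j) = 1*(-15) = -15)
L(-53, Z) + q(32) = (-6 + 20*71) - 15 = (-6 + 1420) - 15 = 1414 - 15 = 1399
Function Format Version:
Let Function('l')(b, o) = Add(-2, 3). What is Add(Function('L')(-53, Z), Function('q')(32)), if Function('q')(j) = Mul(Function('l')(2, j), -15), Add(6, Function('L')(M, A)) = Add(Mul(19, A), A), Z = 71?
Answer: 1399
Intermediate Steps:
Function('l')(b, o) = 1
Function('L')(M, A) = Add(-6, Mul(20, A)) (Function('L')(M, A) = Add(-6, Add(Mul(19, A), A)) = Add(-6, Mul(20, A)))
Function('q')(j) = -15 (Function('q')(j) = Mul(1, -15) = -15)
Add(Function('L')(-53, Z), Function('q')(32)) = Add(Add(-6, Mul(20, 71)), -15) = Add(Add(-6, 1420), -15) = Add(1414, -15) = 1399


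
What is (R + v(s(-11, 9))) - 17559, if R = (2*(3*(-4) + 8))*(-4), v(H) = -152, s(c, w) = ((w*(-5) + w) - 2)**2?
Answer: -17679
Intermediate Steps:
s(c, w) = (-2 - 4*w)**2 (s(c, w) = ((-5*w + w) - 2)**2 = (-4*w - 2)**2 = (-2 - 4*w)**2)
R = 32 (R = (2*(-12 + 8))*(-4) = (2*(-4))*(-4) = -8*(-4) = 32)
(R + v(s(-11, 9))) - 17559 = (32 - 152) - 17559 = -120 - 17559 = -17679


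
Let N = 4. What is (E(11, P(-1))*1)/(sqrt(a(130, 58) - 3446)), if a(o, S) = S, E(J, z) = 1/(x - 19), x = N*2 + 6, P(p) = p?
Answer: I*sqrt(7)/770 ≈ 0.003436*I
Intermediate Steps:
x = 14 (x = 4*2 + 6 = 8 + 6 = 14)
E(J, z) = -1/5 (E(J, z) = 1/(14 - 19) = 1/(-5) = -1/5)
(E(11, P(-1))*1)/(sqrt(a(130, 58) - 3446)) = (-1/5*1)/(sqrt(58 - 3446)) = -(-I*sqrt(7)/154)/5 = -(-1)*I*sqrt(7)/770 = I*sqrt(7)/770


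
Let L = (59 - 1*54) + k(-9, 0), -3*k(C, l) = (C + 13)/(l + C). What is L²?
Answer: 19321/729 ≈ 26.503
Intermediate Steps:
k(C, l) = -(13 + C)/(3*(C + l)) (k(C, l) = -(C + 13)/(3*(l + C)) = -(13 + C)/(3*(C + l)))
L = 139/27 (L = (59 - 1*54) + (-13 - 1*(-9))/(3*(-9 + 0)) = (59 - 54) + (⅓)*(-13 + 9)/(-9) = 5 + (⅓)*(-⅑)*(-4) = 5 + 4/27 = 139/27 ≈ 5.1481)
L² = (139/27)² = 19321/729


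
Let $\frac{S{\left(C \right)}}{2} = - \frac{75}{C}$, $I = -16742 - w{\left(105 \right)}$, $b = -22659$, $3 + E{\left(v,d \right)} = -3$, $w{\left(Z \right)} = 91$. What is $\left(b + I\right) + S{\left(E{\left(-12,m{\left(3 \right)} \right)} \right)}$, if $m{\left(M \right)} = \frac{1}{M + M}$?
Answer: $-39467$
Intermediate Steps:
$m{\left(M \right)} = \frac{1}{2 M}$
$E{\left(v,d \right)} = -6$ ($E{\left(v,d \right)} = -3 - 3 = -6$)
$I = -16833$ ($I = -16742 - 91 = -16833$)
$S{\left(C \right)} = - \frac{150}{C}$ ($S{\left(C \right)} = 2 \left(- \frac{75}{C}\right) = - \frac{150}{C}$)
$\left(b + I\right) + S{\left(E{\left(-12,m{\left(3 \right)} \right)} \right)} = \left(-22659 - 16833\right) - \frac{150}{-6} = -39492 - -25 = -39492 + 25 = -39467$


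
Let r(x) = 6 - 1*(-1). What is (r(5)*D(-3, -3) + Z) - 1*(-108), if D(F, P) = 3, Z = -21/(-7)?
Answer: 132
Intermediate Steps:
Z = 3 (Z = -21*(-⅐) = 3)
r(x) = 7 (r(x) = 6 + 1 = 7)
(r(5)*D(-3, -3) + Z) - 1*(-108) = (7*3 + 3) - 1*(-108) = (21 + 3) + 108 = 24 + 108 = 132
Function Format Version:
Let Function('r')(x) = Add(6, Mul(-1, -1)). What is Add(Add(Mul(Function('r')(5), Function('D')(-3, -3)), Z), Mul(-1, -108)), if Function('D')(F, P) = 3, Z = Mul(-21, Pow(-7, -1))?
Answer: 132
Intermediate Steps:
Z = 3 (Z = Mul(-21, Rational(-1, 7)) = 3)
Function('r')(x) = 7 (Function('r')(x) = Add(6, 1) = 7)
Add(Add(Mul(Function('r')(5), Function('D')(-3, -3)), Z), Mul(-1, -108)) = Add(Add(Mul(7, 3), 3), Mul(-1, -108)) = Add(Add(21, 3), 108) = Add(24, 108) = 132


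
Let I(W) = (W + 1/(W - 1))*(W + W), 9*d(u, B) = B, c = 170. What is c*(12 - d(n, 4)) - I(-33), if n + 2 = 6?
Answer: -32971/153 ≈ -215.50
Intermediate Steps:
n = 4 (n = -2 + 6 = 4)
d(u, B) = B/9
I(W) = 2*W*(W + 1/(-1 + W)) (I(W) = (W + 1/(-1 + W))*(2*W) = 2*W*(W + 1/(-1 + W)))
c*(12 - d(n, 4)) - I(-33) = 170*(12 - 4/9) - 2*(-33)*(1 + (-33)² - 1*(-33))/(-1 - 33) = 170*(12 - 1*4/9) - 2*(-33)*(1 + 1089 + 33)/(-34) = 170*(12 - 4/9) - 2*(-33)*(-1)*1123/34 = 170*(104/9) - 1*37059/17 = 17680/9 - 37059/17 = -32971/153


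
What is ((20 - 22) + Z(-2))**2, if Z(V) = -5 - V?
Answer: 25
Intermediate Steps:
((20 - 22) + Z(-2))**2 = ((20 - 22) + (-5 - 1*(-2)))**2 = (-2 + (-5 + 2))**2 = (-2 - 3)**2 = (-5)**2 = 25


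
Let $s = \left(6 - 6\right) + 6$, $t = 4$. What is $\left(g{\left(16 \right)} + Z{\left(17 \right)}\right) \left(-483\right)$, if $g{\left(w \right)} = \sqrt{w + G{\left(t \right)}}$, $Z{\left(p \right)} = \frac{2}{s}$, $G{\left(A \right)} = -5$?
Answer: $-161 - 483 \sqrt{11} \approx -1762.9$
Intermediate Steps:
$s = 6$ ($s = 0 + 6 = 6$)
$Z{\left(p \right)} = \frac{1}{3}$ ($Z{\left(p \right)} = \frac{2}{6} = 2 \cdot \frac{1}{6} = \frac{1}{3}$)
$g{\left(w \right)} = \sqrt{-5 + w}$ ($g{\left(w \right)} = \sqrt{w - 5} = \sqrt{-5 + w}$)
$\left(g{\left(16 \right)} + Z{\left(17 \right)}\right) \left(-483\right) = \left(\sqrt{-5 + 16} + \frac{1}{3}\right) \left(-483\right) = \left(\sqrt{11} + \frac{1}{3}\right) \left(-483\right) = \left(\frac{1}{3} + \sqrt{11}\right) \left(-483\right) = -161 - 483 \sqrt{11}$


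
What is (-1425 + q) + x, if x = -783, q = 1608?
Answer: -600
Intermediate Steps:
(-1425 + q) + x = (-1425 + 1608) - 783 = 183 - 783 = -600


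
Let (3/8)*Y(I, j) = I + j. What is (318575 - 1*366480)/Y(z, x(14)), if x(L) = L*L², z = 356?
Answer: -28743/4960 ≈ -5.7950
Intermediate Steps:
x(L) = L³
Y(I, j) = 8*I/3 + 8*j/3 (Y(I, j) = 8*(I + j)/3 = 8*I/3 + 8*j/3)
(318575 - 1*366480)/Y(z, x(14)) = (318575 - 1*366480)/((8/3)*356 + (8/3)*14³) = (318575 - 366480)/(2848/3 + (8/3)*2744) = -47905/(2848/3 + 21952/3) = -47905/24800/3 = -47905*3/24800 = -28743/4960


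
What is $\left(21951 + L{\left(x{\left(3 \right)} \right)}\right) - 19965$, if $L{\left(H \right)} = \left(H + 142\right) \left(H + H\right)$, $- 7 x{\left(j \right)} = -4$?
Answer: $\frac{105298}{49} \approx 2148.9$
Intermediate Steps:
$x{\left(j \right)} = \frac{4}{7}$ ($x{\left(j \right)} = \left(- \frac{1}{7}\right) \left(-4\right) = \frac{4}{7}$)
$L{\left(H \right)} = 2 H \left(142 + H\right)$ ($L{\left(H \right)} = \left(142 + H\right) 2 H = 2 H \left(142 + H\right)$)
$\left(21951 + L{\left(x{\left(3 \right)} \right)}\right) - 19965 = \left(21951 + 2 \cdot \frac{4}{7} \left(142 + \frac{4}{7}\right)\right) - 19965 = \left(21951 + 2 \cdot \frac{4}{7} \cdot \frac{998}{7}\right) - 19965 = \left(21951 + \frac{7984}{49}\right) - 19965 = \frac{1083583}{49} - 19965 = \frac{105298}{49}$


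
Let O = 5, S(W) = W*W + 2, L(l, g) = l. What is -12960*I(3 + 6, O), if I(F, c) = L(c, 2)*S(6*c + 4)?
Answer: -75038400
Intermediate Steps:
S(W) = 2 + W² (S(W) = W² + 2 = 2 + W²)
I(F, c) = c*(2 + (4 + 6*c)²) (I(F, c) = c*(2 + (6*c + 4)²) = c*(2 + (4 + 6*c)²))
-12960*I(3 + 6, O) = -25920*5*(1 + 2*(2 + 3*5)²) = -25920*5*(1 + 2*(2 + 15)²) = -25920*5*(1 + 2*17²) = -25920*5*(1 + 2*289) = -25920*5*(1 + 578) = -25920*5*579 = -12960*5790 = -75038400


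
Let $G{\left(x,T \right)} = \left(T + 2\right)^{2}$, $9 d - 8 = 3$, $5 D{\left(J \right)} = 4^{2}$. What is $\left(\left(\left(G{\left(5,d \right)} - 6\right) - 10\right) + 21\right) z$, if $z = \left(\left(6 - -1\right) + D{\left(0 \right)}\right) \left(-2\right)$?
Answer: $- \frac{42364}{135} \approx -313.81$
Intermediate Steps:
$D{\left(J \right)} = \frac{16}{5}$ ($D{\left(J \right)} = \frac{4^{2}}{5} = \frac{1}{5} \cdot 16 = \frac{16}{5}$)
$d = \frac{11}{9}$ ($d = \frac{8}{9} + \frac{1}{9} \cdot 3 = \frac{8}{9} + \frac{1}{3} = \frac{11}{9} \approx 1.2222$)
$G{\left(x,T \right)} = \left(2 + T\right)^{2}$
$z = - \frac{102}{5}$ ($z = \left(\left(6 - -1\right) + \frac{16}{5}\right) \left(-2\right) = \left(\left(6 + 1\right) + \frac{16}{5}\right) \left(-2\right) = \left(7 + \frac{16}{5}\right) \left(-2\right) = \frac{51}{5} \left(-2\right) = - \frac{102}{5} \approx -20.4$)
$\left(\left(\left(G{\left(5,d \right)} - 6\right) - 10\right) + 21\right) z = \left(\left(\left(\left(2 + \frac{11}{9}\right)^{2} - 6\right) - 10\right) + 21\right) \left(- \frac{102}{5}\right) = \left(\left(\left(\left(\frac{29}{9}\right)^{2} - 6\right) - 10\right) + 21\right) \left(- \frac{102}{5}\right) = \left(\left(\left(\frac{841}{81} - 6\right) - 10\right) + 21\right) \left(- \frac{102}{5}\right) = \left(\left(\frac{355}{81} - 10\right) + 21\right) \left(- \frac{102}{5}\right) = \left(- \frac{455}{81} + 21\right) \left(- \frac{102}{5}\right) = \frac{1246}{81} \left(- \frac{102}{5}\right) = - \frac{42364}{135}$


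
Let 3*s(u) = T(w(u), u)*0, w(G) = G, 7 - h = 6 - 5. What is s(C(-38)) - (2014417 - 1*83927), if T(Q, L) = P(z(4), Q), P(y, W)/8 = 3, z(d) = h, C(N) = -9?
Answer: -1930490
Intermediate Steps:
h = 6 (h = 7 - (6 - 5) = 7 - 1*1 = 7 - 1 = 6)
z(d) = 6
P(y, W) = 24 (P(y, W) = 8*3 = 24)
T(Q, L) = 24
s(u) = 0 (s(u) = (24*0)/3 = (⅓)*0 = 0)
s(C(-38)) - (2014417 - 1*83927) = 0 - (2014417 - 1*83927) = 0 - (2014417 - 83927) = 0 - 1*1930490 = 0 - 1930490 = -1930490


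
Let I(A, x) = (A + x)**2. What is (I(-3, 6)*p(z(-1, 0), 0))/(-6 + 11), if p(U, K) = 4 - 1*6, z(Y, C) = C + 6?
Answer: -18/5 ≈ -3.6000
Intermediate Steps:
z(Y, C) = 6 + C
p(U, K) = -2 (p(U, K) = 4 - 6 = -2)
(I(-3, 6)*p(z(-1, 0), 0))/(-6 + 11) = ((-3 + 6)**2*(-2))/(-6 + 11) = (3**2*(-2))/5 = (9*(-2))*(1/5) = -18*1/5 = -18/5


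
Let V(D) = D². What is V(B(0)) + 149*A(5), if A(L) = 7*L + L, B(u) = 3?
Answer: 5969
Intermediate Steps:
A(L) = 8*L
V(B(0)) + 149*A(5) = 3² + 149*(8*5) = 9 + 149*40 = 9 + 5960 = 5969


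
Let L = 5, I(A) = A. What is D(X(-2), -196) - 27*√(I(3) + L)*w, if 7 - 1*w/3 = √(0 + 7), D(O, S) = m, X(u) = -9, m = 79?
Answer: 79 + 162*√2*(-7 + √7) ≈ -918.57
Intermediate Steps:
D(O, S) = 79
w = 21 - 3*√7 (w = 21 - 3*√(0 + 7) = 21 - 3*√7 ≈ 13.063)
D(X(-2), -196) - 27*√(I(3) + L)*w = 79 - 27*√(3 + 5)*(21 - 3*√7) = 79 - 27*√8*(21 - 3*√7) = 79 - 27*(2*√2)*(21 - 3*√7) = 79 - 54*√2*(21 - 3*√7)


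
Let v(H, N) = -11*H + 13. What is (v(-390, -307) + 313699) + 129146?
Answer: 447148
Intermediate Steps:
v(H, N) = 13 - 11*H
(v(-390, -307) + 313699) + 129146 = ((13 - 11*(-390)) + 313699) + 129146 = ((13 + 4290) + 313699) + 129146 = (4303 + 313699) + 129146 = 318002 + 129146 = 447148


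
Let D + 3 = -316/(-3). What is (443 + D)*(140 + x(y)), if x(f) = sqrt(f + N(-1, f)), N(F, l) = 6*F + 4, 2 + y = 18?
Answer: 229040/3 + 1636*sqrt(14)/3 ≈ 78387.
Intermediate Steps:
y = 16 (y = -2 + 18 = 16)
D = 307/3 (D = -3 - 316/(-3) = -3 - 316*(-1/3) = -3 + 316/3 = 307/3 ≈ 102.33)
N(F, l) = 4 + 6*F
x(f) = sqrt(-2 + f) (x(f) = sqrt(f + (4 + 6*(-1))) = sqrt(f + (4 - 6)) = sqrt(f - 2) = sqrt(-2 + f))
(443 + D)*(140 + x(y)) = (443 + 307/3)*(140 + sqrt(-2 + 16)) = 1636*(140 + sqrt(14))/3 = 229040/3 + 1636*sqrt(14)/3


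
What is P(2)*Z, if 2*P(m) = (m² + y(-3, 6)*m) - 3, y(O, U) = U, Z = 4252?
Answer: 27638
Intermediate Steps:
P(m) = -3/2 + m²/2 + 3*m (P(m) = ((m² + 6*m) - 3)/2 = (-3 + m² + 6*m)/2 = -3/2 + m²/2 + 3*m)
P(2)*Z = (-3/2 + (½)*2² + 3*2)*4252 = (-3/2 + (½)*4 + 6)*4252 = (-3/2 + 2 + 6)*4252 = (13/2)*4252 = 27638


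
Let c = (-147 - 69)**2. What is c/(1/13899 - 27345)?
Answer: -324235872/190034077 ≈ -1.7062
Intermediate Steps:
c = 46656 (c = (-216)**2 = 46656)
c/(1/13899 - 27345) = 46656/(1/13899 - 27345) = 46656/(-380068154/13899) = 46656*(-13899/380068154) = -324235872/190034077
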